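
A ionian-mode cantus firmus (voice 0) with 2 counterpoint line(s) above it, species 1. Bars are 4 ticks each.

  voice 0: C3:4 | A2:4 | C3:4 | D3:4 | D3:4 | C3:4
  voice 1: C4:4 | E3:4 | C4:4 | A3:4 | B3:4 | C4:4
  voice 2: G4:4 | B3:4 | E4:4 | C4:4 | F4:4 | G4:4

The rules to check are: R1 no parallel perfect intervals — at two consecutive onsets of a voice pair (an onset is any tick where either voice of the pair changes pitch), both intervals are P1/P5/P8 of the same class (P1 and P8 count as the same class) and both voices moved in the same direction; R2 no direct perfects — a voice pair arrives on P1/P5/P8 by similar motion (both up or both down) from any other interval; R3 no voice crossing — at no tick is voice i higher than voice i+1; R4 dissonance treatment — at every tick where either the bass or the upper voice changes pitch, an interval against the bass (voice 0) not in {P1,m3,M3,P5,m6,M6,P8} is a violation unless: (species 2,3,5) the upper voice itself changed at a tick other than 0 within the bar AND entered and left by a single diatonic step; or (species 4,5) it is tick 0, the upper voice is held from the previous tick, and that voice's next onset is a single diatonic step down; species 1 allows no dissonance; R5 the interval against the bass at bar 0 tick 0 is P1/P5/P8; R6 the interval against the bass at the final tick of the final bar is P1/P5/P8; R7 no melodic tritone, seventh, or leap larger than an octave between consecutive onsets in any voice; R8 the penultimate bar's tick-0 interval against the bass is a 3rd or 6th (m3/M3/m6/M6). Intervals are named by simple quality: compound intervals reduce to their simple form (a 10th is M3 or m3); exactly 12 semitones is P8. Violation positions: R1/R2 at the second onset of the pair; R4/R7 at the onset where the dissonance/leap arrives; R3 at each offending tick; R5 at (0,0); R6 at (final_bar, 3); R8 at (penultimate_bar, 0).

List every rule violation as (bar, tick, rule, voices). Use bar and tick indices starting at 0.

bar 0: v0=C3 v1=C4 v2=G4 downbeat P5
bar 1: v0=A2 v1=E3 v2=B3 downbeat M2
bar 2: v0=C3 v1=C4 v2=E4 downbeat M3
bar 3: v0=D3 v1=A3 v2=C4 downbeat m7
bar 4: v0=D3 v1=B3 v2=F4 downbeat m3
bar 5: v0=C3 v1=C4 v2=G4 downbeat P5
  -> R1 @ bar 1 tick 0 v(1, 2): C4/G4 P5 -> E3/B3 P5 similar
  -> R2 @ bar 1 tick 0 v(0, 1): C3/C4 P8 -> A2/E3 P5 similar
  -> R4 @ bar 1 tick 0 v(0, 2): A2/B3 M2 untreated
  -> R2 @ bar 2 tick 0 v(0, 1): A2/E3 P5 -> C3/C4 P8 similar
  -> R4 @ bar 3 tick 0 v(0, 2): D3/C4 m7 untreated
  -> R2 @ bar 5 tick 0 v(1, 2): B3/F4 TT -> C4/G4 P5 similar

(1, 0, R1, (1, 2))
(1, 0, R2, (0, 1))
(1, 0, R4, (0, 2))
(2, 0, R2, (0, 1))
(3, 0, R4, (0, 2))
(5, 0, R2, (1, 2))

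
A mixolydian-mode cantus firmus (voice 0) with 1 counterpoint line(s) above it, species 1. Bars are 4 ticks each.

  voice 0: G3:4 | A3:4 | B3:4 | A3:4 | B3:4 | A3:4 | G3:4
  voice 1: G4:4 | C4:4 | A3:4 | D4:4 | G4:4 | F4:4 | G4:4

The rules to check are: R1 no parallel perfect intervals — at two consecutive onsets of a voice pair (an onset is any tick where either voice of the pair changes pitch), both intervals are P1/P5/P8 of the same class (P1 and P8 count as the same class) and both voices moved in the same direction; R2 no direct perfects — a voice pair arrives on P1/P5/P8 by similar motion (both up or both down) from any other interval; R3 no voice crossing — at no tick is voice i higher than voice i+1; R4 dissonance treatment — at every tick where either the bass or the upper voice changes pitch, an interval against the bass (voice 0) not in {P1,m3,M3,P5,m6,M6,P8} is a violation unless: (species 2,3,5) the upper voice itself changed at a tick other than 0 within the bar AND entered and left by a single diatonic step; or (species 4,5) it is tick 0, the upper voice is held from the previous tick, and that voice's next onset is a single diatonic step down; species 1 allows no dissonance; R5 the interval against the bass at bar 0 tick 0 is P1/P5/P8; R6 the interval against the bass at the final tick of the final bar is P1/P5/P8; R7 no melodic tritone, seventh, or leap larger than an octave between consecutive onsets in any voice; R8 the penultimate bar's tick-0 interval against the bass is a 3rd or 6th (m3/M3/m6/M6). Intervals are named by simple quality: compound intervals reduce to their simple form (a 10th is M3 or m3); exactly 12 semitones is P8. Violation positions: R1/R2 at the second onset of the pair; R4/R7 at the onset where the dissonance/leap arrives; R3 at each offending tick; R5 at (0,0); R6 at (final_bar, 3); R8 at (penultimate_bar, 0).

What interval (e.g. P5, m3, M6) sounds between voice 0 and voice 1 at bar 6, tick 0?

voice 0=G3 voice 1=G4 -> P8

P8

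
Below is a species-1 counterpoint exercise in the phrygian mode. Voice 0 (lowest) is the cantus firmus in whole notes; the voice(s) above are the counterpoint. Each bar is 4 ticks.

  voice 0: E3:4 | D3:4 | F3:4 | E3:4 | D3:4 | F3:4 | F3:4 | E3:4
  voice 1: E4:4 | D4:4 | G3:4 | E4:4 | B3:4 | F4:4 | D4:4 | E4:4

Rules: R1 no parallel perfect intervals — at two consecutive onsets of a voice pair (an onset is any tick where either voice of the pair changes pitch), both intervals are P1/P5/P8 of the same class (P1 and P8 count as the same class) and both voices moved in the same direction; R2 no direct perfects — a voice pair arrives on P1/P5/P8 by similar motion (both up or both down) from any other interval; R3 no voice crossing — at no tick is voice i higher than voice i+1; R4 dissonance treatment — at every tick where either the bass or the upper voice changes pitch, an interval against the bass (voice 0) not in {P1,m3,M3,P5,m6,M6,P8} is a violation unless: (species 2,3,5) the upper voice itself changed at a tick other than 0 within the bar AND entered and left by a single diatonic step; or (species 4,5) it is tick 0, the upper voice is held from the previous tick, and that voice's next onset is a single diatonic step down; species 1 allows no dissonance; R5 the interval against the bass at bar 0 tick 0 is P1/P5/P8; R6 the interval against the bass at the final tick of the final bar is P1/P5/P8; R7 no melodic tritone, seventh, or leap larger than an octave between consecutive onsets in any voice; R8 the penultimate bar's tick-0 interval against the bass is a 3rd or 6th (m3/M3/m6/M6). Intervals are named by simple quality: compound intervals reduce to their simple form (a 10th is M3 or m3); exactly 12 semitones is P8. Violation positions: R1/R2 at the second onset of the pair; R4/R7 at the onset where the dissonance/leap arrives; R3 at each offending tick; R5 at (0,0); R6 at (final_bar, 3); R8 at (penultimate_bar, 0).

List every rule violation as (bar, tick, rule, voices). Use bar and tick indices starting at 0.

(1, 0, R1, (0, 1))
(2, 0, R4, (0, 1))
(5, 0, R2, (0, 1))
(5, 0, R7, (1,))

bar 0: v0=E3 v1=E4 downbeat P8
bar 1: v0=D3 v1=D4 downbeat P8
bar 2: v0=F3 v1=G3 downbeat M2
bar 3: v0=E3 v1=E4 downbeat P8
bar 4: v0=D3 v1=B3 downbeat M6
bar 5: v0=F3 v1=F4 downbeat P8
bar 6: v0=F3 v1=D4 downbeat M6
bar 7: v0=E3 v1=E4 downbeat P8
  -> R1 @ bar 1 tick 0 v(0, 1): E3/E4 P8 -> D3/D4 P8 similar
  -> R4 @ bar 2 tick 0 v(0, 1): F3/G3 M2 untreated
  -> R2 @ bar 5 tick 0 v(0, 1): D3/B3 M6 -> F3/F4 P8 similar
  -> R7 @ bar 5 tick 0 v(1,): B3->F4 leap 6st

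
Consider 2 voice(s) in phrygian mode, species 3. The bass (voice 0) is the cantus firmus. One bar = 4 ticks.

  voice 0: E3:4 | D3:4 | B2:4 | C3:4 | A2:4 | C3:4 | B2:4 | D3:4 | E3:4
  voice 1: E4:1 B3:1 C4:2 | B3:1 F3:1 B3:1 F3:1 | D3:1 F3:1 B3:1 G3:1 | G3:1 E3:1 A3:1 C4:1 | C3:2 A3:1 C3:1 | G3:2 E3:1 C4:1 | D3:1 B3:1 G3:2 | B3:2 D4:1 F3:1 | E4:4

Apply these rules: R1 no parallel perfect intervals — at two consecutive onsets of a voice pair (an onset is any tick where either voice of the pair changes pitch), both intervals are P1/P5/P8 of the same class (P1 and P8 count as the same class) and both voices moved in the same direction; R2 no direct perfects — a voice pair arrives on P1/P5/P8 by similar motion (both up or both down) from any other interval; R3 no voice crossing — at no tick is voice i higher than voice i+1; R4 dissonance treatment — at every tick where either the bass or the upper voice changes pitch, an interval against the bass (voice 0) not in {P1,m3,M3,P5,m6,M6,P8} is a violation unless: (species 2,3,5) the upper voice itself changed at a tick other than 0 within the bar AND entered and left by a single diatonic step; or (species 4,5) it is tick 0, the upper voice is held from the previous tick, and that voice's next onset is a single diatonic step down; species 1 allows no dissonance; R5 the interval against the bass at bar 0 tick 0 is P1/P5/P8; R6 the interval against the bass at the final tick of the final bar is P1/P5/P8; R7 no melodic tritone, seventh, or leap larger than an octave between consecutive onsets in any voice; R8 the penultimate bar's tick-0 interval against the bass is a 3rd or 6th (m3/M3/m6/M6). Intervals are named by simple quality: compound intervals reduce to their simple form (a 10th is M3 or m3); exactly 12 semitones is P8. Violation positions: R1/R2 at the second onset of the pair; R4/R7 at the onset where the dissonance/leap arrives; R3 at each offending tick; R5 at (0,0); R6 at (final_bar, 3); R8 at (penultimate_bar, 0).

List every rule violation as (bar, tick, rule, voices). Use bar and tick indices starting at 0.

(1, 1, R7, (1,))
(1, 2, R7, (1,))
(1, 3, R7, (1,))
(2, 1, R4, (0, 1))
(2, 2, R7, (1,))
(5, 0, R2, (0, 1))
(6, 0, R7, (1,))
(8, 0, R2, (0, 1))
(8, 0, R7, (1,))

bar 0: v0=E3 v1=E4 downbeat P8
bar 1: v0=D3 v1=B3 downbeat M6
bar 2: v0=B2 v1=D3 downbeat m3
bar 3: v0=C3 v1=G3 downbeat P5
bar 4: v0=A2 v1=C3 downbeat m3
bar 5: v0=C3 v1=G3 downbeat P5
bar 6: v0=B2 v1=D3 downbeat m3
bar 7: v0=D3 v1=B3 downbeat M6
bar 8: v0=E3 v1=E4 downbeat P8
  -> R7 @ bar 1 tick 1 v(1,): B3->F3 leap 6st
  -> R7 @ bar 1 tick 2 v(1,): F3->B3 leap 6st
  -> R7 @ bar 1 tick 3 v(1,): B3->F3 leap 6st
  -> R4 @ bar 2 tick 1 v(0, 1): B2/F3 TT untreated
  -> R7 @ bar 2 tick 2 v(1,): F3->B3 leap 6st
  -> R2 @ bar 5 tick 0 v(0, 1): A2/C3 m3 -> C3/G3 P5 similar
  -> R7 @ bar 6 tick 0 v(1,): C4->D3 leap 10st
  -> R2 @ bar 8 tick 0 v(0, 1): D3/F3 m3 -> E3/E4 P8 similar
  -> R7 @ bar 8 tick 0 v(1,): F3->E4 leap 11st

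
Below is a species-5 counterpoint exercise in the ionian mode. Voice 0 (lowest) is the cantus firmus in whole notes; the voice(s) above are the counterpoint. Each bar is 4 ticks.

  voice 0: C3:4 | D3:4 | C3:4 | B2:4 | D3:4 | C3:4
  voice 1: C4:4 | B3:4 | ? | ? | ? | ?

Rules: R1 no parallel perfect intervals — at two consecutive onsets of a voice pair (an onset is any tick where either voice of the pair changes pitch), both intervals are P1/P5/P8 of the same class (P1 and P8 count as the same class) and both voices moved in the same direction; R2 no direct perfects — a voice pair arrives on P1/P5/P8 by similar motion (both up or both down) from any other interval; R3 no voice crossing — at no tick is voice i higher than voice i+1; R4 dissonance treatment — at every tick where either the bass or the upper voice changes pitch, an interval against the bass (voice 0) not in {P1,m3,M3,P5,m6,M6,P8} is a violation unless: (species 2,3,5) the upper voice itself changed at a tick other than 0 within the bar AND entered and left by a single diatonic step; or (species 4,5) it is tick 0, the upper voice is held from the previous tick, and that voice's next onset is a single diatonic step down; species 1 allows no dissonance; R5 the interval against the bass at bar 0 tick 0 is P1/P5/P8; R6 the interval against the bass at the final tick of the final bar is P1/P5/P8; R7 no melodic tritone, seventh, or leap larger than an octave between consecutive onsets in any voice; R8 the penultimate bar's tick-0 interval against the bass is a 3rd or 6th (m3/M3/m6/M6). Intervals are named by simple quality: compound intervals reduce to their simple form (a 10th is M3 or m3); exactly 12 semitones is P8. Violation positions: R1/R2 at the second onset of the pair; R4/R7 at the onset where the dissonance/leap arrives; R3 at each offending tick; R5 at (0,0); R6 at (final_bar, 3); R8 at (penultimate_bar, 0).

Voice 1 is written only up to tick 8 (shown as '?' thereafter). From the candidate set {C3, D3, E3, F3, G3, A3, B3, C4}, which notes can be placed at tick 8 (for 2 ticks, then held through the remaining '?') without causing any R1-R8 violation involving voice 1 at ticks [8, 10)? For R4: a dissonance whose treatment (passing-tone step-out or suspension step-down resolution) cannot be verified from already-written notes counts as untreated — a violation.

C3: violates R2,R7
D3: violates R4
E3: legal
F3: violates R4,R7
G3: violates R2
A3: legal
B3: violates R4
C4: legal

{A3, C4, E3}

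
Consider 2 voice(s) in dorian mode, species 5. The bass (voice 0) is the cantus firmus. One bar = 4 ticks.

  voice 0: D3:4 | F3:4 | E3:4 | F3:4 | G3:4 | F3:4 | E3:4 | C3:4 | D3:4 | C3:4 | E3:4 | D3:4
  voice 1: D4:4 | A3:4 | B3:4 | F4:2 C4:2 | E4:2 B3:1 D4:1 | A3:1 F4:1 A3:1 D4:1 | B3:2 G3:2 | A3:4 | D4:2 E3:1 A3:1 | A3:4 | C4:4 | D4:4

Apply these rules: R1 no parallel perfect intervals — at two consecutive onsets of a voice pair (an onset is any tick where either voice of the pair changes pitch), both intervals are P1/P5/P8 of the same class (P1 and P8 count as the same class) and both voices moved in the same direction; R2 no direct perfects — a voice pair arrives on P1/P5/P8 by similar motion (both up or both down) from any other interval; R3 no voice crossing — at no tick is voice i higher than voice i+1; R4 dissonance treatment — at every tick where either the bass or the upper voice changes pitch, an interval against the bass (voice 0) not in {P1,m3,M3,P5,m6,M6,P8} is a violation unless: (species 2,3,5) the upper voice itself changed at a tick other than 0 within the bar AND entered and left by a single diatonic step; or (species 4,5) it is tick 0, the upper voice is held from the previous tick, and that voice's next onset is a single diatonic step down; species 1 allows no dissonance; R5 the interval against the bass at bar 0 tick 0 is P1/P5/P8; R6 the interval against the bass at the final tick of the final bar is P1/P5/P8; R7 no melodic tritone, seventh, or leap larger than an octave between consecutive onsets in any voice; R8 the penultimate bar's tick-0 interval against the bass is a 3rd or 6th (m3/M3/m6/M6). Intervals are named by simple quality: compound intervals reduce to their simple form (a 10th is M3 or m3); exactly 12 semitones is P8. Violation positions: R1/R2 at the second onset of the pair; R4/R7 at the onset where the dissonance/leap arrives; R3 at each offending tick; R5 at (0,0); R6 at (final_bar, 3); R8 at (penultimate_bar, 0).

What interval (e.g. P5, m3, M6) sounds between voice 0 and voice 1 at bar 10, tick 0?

voice 0=E3 voice 1=C4 -> m6

m6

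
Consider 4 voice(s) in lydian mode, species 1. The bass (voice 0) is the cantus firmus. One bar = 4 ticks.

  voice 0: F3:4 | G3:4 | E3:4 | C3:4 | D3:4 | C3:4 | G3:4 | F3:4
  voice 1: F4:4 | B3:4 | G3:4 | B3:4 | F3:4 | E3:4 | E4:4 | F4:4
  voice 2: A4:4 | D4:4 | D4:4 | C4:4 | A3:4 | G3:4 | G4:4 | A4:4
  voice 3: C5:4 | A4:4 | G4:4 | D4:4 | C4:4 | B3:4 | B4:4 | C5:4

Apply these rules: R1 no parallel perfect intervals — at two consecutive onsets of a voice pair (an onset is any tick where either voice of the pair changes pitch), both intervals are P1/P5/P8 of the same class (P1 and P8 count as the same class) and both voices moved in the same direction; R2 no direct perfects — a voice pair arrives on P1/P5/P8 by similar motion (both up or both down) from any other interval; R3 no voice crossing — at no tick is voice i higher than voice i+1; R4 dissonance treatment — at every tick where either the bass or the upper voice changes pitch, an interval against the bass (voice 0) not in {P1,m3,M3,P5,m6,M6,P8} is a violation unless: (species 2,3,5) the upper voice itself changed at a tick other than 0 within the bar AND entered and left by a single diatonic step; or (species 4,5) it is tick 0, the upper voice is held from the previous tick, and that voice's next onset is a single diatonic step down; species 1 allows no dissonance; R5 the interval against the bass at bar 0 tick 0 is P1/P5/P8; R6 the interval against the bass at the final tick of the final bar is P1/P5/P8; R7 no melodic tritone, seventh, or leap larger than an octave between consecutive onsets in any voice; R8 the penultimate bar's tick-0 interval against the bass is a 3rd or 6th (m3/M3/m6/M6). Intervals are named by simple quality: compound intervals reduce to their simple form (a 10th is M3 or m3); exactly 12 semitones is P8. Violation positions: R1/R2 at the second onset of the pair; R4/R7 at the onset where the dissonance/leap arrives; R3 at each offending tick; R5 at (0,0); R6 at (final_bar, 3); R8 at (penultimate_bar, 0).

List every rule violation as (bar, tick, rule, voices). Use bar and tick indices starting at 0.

(0, 0, R5, (0, 2))
(1, 0, R2, (2, 3))
(1, 0, R4, (0, 3))
(1, 0, R7, (1,))
(2, 0, R2, (1, 3))
(2, 0, R4, (0, 2))
(3, 0, R2, (0, 2))
(3, 0, R4, (0, 1))
(3, 0, R4, (0, 3))
(4, 0, R2, (1, 3))
(4, 0, R4, (0, 3))
(4, 0, R7, (1,))
(5, 0, R1, (0, 2))
(5, 0, R1, (1, 3))
(5, 0, R4, (0, 3))
(6, 0, R1, (1, 3))
(6, 0, R2, (0, 2))
(6, 0, R8, (0, 2))
(7, 0, R1, (1, 3))
(7, 3, R6, (0, 2))

bar 0: v0=F3 v1=F4 v2=A4 v3=C5 downbeat P5
bar 1: v0=G3 v1=B3 v2=D4 v3=A4 downbeat M2
bar 2: v0=E3 v1=G3 v2=D4 v3=G4 downbeat m3
bar 3: v0=C3 v1=B3 v2=C4 v3=D4 downbeat M2
bar 4: v0=D3 v1=F3 v2=A3 v3=C4 downbeat m7
bar 5: v0=C3 v1=E3 v2=G3 v3=B3 downbeat M7
bar 6: v0=G3 v1=E4 v2=G4 v3=B4 downbeat M3
bar 7: v0=F3 v1=F4 v2=A4 v3=C5 downbeat P5
  -> R5 @ bar 0 tick 0 v(0, 2): opens on M3
  -> R2 @ bar 1 tick 0 v(2, 3): A4/C5 m3 -> D4/A4 P5 similar
  -> R4 @ bar 1 tick 0 v(0, 3): G3/A4 M2 untreated
  -> R7 @ bar 1 tick 0 v(1,): F4->B3 leap 6st
  -> R2 @ bar 2 tick 0 v(1, 3): B3/A4 m7 -> G3/G4 P8 similar
  -> R4 @ bar 2 tick 0 v(0, 2): E3/D4 m7 untreated
  -> R2 @ bar 3 tick 0 v(0, 2): E3/D4 m7 -> C3/C4 P8 similar
  -> R4 @ bar 3 tick 0 v(0, 1): C3/B3 M7 untreated
  -> R4 @ bar 3 tick 0 v(0, 3): C3/D4 M2 untreated
  -> R2 @ bar 4 tick 0 v(1, 3): B3/D4 m3 -> F3/C4 P5 similar
  -> R4 @ bar 4 tick 0 v(0, 3): D3/C4 m7 untreated
  -> R7 @ bar 4 tick 0 v(1,): B3->F3 leap 6st
  -> R1 @ bar 5 tick 0 v(0, 2): D3/A3 P5 -> C3/G3 P5 similar
  -> R1 @ bar 5 tick 0 v(1, 3): F3/C4 P5 -> E3/B3 P5 similar
  -> R4 @ bar 5 tick 0 v(0, 3): C3/B3 M7 untreated
  -> R1 @ bar 6 tick 0 v(1, 3): E3/B3 P5 -> E4/B4 P5 similar
  -> R2 @ bar 6 tick 0 v(0, 2): C3/G3 P5 -> G3/G4 P8 similar
  -> R8 @ bar 6 tick 0 v(0, 2): penult P8 not 3rd/6th
  -> R1 @ bar 7 tick 0 v(1, 3): E4/B4 P5 -> F4/C5 P5 similar
  -> R6 @ bar 7 tick 3 v(0, 2): closes on M3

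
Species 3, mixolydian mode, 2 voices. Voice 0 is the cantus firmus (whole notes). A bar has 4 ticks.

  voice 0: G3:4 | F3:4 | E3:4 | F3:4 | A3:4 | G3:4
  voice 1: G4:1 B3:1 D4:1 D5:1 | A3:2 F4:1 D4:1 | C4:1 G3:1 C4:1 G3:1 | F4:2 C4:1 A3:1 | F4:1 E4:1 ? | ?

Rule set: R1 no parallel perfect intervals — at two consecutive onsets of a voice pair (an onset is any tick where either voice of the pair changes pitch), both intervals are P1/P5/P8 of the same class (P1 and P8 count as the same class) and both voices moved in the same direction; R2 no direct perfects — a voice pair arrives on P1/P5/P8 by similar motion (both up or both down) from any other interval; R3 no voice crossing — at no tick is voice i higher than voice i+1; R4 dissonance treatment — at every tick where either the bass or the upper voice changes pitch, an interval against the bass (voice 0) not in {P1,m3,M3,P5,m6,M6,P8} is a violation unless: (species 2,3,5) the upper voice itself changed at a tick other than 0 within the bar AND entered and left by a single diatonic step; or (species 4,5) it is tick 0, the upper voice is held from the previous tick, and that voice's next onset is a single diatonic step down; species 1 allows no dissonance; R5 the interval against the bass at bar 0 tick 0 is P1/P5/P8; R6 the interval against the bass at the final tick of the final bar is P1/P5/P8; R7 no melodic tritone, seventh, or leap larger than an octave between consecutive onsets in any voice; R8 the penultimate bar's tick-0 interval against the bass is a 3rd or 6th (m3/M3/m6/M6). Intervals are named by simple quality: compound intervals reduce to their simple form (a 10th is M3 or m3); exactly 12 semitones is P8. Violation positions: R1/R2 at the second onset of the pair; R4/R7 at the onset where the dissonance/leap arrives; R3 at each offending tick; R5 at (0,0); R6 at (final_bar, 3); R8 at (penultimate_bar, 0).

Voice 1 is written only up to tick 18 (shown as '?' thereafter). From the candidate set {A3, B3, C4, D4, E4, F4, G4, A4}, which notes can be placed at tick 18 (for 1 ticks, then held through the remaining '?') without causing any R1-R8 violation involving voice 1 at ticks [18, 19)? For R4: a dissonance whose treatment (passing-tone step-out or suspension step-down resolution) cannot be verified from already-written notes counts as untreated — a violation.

{A3, A4, C4, E4, F4}

A3: legal
B3: violates R4
C4: legal
D4: violates R4
E4: legal
F4: legal
G4: violates R4
A4: legal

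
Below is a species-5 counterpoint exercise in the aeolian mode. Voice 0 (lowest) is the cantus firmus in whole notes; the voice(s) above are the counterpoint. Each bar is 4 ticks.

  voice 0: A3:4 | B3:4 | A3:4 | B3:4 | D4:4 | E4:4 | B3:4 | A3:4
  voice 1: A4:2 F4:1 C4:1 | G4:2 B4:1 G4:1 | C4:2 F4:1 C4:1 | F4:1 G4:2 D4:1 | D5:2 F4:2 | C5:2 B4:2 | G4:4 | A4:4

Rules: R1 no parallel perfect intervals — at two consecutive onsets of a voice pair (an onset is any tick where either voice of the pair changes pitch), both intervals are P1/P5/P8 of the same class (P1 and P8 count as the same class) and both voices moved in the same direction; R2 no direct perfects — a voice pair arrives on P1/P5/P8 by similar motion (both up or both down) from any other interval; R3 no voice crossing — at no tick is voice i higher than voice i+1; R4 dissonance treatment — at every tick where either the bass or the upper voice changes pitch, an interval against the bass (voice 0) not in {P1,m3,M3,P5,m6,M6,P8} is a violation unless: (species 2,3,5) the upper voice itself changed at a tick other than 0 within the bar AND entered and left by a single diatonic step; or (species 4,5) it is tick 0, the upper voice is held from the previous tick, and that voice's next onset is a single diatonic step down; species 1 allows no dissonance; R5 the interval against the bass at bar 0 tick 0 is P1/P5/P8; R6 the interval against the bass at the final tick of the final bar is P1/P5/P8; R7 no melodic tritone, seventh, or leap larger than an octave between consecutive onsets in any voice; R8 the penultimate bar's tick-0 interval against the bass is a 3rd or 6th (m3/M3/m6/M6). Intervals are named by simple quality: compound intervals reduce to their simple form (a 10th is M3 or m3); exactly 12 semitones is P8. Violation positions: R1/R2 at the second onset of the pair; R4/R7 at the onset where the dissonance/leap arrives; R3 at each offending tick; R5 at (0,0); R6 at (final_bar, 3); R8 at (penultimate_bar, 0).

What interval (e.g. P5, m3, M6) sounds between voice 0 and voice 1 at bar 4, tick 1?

voice 0=D4 voice 1=D5 -> P8

P8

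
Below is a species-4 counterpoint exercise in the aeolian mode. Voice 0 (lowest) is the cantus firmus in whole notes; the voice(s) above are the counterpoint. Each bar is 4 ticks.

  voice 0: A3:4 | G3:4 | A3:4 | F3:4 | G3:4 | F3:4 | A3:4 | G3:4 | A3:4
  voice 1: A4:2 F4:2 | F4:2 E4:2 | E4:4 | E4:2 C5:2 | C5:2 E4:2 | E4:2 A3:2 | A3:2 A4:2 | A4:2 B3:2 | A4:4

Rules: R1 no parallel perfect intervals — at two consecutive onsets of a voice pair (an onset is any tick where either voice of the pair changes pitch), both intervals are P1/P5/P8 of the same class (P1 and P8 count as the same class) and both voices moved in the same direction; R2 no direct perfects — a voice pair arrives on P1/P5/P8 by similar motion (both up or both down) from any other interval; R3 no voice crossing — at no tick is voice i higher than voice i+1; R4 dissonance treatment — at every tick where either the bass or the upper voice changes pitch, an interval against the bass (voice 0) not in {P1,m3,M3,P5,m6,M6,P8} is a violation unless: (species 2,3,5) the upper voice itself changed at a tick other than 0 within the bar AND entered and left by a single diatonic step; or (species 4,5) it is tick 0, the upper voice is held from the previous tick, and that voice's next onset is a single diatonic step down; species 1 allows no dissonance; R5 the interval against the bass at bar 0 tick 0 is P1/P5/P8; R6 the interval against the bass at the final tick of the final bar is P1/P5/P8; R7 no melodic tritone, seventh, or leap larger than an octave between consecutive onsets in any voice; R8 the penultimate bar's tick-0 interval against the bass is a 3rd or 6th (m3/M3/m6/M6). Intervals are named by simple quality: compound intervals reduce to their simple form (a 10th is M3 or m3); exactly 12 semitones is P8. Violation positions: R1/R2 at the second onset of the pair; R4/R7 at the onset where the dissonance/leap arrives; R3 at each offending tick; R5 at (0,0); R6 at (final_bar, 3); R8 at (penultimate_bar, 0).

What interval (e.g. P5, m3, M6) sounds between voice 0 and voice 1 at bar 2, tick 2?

P5

voice 0=A3 voice 1=E4 -> P5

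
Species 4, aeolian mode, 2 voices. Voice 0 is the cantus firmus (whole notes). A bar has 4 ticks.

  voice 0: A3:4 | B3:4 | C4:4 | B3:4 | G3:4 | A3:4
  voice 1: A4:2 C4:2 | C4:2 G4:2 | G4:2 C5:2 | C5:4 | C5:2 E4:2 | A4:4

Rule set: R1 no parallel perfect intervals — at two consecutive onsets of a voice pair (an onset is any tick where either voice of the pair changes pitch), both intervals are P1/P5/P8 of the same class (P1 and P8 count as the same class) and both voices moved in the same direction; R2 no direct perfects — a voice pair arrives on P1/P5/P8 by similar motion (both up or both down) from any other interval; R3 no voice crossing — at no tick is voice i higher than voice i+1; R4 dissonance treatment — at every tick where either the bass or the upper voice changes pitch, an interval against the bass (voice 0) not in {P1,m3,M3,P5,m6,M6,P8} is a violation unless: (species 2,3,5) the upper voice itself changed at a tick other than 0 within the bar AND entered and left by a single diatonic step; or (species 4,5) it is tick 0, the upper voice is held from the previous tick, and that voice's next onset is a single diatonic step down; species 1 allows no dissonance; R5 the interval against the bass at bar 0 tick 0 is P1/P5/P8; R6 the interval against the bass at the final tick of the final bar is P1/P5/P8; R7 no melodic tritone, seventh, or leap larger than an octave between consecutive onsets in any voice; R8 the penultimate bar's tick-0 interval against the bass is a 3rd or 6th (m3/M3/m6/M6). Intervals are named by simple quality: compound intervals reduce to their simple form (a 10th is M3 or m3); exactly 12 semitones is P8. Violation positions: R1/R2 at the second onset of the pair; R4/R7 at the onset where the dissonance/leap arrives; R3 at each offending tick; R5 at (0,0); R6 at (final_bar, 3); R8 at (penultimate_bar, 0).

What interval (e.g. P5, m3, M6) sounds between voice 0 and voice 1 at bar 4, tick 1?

voice 0=G3 voice 1=C5 -> P4

P4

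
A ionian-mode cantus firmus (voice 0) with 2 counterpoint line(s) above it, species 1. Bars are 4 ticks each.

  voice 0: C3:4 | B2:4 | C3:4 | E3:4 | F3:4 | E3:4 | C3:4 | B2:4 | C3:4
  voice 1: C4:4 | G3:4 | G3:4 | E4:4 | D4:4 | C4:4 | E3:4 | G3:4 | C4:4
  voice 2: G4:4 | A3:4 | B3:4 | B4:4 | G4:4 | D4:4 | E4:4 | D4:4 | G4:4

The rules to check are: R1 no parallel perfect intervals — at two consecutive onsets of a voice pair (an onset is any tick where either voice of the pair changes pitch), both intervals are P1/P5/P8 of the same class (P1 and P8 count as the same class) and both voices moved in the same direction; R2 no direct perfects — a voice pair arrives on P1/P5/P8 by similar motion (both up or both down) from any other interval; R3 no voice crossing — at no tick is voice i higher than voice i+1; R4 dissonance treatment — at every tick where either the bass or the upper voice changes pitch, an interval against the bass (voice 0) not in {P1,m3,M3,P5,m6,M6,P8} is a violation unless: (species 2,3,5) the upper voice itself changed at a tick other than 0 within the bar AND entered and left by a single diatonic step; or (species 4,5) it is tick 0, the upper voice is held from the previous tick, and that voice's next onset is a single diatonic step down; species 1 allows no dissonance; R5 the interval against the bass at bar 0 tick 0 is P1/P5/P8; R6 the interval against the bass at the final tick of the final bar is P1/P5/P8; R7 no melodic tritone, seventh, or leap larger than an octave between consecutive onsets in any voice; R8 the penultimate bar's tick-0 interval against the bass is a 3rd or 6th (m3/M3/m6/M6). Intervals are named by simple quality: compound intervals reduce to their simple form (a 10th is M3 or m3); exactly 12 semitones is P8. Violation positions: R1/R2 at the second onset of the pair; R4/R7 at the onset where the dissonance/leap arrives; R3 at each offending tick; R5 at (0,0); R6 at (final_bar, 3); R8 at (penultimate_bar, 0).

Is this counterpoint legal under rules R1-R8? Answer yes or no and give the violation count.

No (11 violations)

bar 0: v0=C3 v1=C4 v2=G4 (P5)
bar 1: v0=B2 v1=G3 v2=A3 (m7)
bar 2: v0=C3 v1=G3 v2=B3 (M7)
bar 3: v0=E3 v1=E4 v2=B4 (P5)
bar 4: v0=F3 v1=D4 v2=G4 (M2)
bar 5: v0=E3 v1=C4 v2=D4 (m7)
bar 6: v0=C3 v1=E3 v2=E4 (M3)
bar 7: v0=B2 v1=G3 v2=D4 (m3)
bar 8: v0=C3 v1=C4 v2=G4 (P5)
  R4 @ bar1.0: B2/A3 m7 untreated
  R7 @ bar1.0: G4->A3 leap 10st
  R4 @ bar2.0: C3/B3 M7 untreated
  R2 @ bar3.0: C3/G3 P5 -> E3/E4 P8 similar
  R2 @ bar3.0: C3/B3 M7 -> E3/B4 P5 similar
  R2 @ bar3.0: G3/B3 M3 -> E4/B4 P5 similar
  R4 @ bar4.0: F3/G4 M2 untreated
  R4 @ bar5.0: E3/D4 m7 untreated
  R1 @ bar8.0: G3/D4 P5 -> C4/G4 P5 similar
  R2 @ bar8.0: B2/G3 m6 -> C3/C4 P8 similar
  R2 @ bar8.0: B2/D4 m3 -> C3/G4 P5 similar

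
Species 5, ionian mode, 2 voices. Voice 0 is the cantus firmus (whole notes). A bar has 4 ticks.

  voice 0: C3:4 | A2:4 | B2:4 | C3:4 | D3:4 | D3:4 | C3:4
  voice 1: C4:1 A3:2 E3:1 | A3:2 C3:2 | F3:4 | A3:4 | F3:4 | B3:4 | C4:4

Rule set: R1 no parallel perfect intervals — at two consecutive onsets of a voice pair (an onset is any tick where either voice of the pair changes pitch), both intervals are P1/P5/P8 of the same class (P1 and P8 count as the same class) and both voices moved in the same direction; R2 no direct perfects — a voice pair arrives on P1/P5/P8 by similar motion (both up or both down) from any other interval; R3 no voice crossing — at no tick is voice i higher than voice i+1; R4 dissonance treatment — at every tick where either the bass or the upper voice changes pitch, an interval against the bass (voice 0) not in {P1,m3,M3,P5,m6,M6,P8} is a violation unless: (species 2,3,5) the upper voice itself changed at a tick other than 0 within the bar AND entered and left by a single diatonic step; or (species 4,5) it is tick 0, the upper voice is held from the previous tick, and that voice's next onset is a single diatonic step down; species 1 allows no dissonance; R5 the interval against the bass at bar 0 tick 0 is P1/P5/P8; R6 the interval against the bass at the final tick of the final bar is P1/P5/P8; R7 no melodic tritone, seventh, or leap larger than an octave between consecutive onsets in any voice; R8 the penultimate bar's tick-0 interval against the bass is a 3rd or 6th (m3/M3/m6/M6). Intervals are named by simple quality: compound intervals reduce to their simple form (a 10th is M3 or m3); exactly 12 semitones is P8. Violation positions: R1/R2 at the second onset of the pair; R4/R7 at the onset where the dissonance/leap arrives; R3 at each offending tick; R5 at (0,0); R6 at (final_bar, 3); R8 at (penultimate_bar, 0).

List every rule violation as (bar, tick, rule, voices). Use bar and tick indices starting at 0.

bar 0: v0=C3 v1=C4 downbeat P8
bar 1: v0=A2 v1=A3 downbeat P8
bar 2: v0=B2 v1=F3 downbeat TT
bar 3: v0=C3 v1=A3 downbeat M6
bar 4: v0=D3 v1=F3 downbeat m3
bar 5: v0=D3 v1=B3 downbeat M6
bar 6: v0=C3 v1=C4 downbeat P8
  -> R4 @ bar 2 tick 0 v(0, 1): B2/F3 TT untreated
  -> R7 @ bar 5 tick 0 v(1,): F3->B3 leap 6st

(2, 0, R4, (0, 1))
(5, 0, R7, (1,))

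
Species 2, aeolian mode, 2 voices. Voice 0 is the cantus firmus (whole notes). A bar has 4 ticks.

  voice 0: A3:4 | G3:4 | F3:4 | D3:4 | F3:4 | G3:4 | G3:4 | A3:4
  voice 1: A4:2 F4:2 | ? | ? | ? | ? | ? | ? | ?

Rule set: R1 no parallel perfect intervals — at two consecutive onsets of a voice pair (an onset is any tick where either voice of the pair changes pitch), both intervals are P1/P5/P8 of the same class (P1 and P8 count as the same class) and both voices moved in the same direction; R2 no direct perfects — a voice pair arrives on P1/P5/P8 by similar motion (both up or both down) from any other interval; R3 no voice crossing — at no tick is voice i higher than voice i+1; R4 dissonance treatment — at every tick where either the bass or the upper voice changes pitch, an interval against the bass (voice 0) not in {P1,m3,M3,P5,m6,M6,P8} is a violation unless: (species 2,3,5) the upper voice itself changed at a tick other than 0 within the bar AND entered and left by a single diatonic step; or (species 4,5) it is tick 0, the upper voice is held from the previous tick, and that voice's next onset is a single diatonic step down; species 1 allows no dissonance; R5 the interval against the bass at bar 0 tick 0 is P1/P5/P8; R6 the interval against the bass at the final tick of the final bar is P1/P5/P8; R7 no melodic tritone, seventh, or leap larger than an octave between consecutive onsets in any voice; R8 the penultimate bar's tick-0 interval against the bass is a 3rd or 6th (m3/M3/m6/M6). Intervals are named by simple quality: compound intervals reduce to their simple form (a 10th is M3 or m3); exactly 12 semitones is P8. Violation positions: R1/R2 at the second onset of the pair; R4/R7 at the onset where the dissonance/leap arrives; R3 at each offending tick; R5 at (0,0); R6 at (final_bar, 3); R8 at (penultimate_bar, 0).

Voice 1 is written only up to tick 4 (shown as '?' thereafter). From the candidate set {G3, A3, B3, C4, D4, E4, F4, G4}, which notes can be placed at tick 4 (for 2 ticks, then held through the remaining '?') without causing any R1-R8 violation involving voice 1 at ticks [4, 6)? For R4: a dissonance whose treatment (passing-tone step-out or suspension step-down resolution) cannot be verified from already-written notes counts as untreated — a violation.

{E4, G4}

G3: violates R2,R7
A3: violates R4
B3: violates R7
C4: violates R4
D4: violates R2
E4: legal
F4: violates R4
G4: legal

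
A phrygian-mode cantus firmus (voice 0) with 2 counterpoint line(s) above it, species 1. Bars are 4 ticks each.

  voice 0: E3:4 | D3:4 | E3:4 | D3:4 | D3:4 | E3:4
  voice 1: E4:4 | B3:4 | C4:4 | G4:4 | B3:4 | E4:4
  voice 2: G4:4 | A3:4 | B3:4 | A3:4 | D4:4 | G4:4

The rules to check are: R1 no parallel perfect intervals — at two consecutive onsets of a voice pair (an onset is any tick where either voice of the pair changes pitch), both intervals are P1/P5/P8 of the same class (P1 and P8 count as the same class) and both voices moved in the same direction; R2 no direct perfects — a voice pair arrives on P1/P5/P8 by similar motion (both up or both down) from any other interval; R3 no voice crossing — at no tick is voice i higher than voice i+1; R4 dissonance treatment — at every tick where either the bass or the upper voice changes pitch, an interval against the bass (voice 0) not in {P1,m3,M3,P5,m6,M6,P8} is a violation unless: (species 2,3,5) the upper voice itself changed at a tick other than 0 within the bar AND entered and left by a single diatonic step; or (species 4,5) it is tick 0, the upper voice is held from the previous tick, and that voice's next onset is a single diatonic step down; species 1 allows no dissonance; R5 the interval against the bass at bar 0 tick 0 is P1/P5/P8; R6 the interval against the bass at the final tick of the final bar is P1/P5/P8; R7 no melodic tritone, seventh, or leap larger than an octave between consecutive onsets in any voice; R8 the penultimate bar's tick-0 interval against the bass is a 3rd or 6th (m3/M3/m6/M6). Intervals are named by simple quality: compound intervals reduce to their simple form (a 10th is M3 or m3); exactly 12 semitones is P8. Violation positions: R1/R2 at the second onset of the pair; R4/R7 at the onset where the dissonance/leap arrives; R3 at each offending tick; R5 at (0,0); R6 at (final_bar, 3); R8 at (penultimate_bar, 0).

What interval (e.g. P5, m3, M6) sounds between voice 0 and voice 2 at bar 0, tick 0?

voice 0=E3 voice 2=G4 -> m3

m3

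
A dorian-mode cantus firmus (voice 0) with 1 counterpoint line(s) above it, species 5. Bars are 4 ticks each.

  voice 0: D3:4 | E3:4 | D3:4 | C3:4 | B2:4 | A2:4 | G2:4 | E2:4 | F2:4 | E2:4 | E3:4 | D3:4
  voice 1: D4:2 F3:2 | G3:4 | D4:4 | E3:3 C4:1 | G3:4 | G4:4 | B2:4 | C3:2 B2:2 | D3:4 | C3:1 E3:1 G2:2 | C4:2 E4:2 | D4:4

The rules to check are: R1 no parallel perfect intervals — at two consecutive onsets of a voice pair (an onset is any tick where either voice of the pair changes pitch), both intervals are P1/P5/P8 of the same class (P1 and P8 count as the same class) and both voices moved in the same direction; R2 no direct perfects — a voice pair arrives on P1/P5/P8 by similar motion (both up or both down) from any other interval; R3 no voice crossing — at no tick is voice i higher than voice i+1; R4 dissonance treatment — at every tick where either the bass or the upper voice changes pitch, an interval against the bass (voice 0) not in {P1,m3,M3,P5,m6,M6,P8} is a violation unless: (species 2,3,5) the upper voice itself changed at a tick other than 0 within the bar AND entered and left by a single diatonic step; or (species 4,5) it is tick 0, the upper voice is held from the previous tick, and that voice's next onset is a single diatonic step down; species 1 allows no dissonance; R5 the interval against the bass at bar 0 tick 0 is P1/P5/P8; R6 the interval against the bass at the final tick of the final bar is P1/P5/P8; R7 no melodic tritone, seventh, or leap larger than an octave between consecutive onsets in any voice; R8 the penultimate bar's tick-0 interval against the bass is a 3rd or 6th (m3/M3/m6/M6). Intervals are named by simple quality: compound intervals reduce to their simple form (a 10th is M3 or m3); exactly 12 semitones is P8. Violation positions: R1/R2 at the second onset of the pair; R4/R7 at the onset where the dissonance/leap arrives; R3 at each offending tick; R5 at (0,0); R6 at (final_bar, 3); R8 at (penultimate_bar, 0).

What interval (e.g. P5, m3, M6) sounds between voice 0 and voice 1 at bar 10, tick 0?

voice 0=E3 voice 1=C4 -> m6

m6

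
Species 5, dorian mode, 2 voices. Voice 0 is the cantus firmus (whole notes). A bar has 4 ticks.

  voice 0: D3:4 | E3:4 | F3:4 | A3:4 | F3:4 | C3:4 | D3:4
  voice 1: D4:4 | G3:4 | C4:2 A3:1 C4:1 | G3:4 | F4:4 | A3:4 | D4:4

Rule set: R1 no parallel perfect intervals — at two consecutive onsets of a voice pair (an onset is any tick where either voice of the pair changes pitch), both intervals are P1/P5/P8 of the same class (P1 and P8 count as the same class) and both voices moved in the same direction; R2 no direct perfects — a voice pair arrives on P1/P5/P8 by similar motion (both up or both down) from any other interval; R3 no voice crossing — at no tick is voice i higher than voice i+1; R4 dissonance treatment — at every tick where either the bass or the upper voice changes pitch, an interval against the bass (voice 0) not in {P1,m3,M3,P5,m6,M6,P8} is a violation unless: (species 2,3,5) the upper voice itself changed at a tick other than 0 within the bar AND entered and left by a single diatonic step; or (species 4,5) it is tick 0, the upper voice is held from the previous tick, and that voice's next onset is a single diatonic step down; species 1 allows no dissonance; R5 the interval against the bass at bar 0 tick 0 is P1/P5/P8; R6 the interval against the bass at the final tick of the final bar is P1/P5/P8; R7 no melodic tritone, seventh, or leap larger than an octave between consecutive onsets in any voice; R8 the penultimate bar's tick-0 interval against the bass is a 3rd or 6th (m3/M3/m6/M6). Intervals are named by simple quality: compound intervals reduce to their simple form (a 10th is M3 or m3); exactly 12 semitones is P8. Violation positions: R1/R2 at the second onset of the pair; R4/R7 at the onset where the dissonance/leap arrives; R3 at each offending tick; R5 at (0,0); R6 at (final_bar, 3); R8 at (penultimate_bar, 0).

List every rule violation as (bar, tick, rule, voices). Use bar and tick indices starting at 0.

(2, 0, R2, (0, 1))
(3, 0, R3, (0, 1))
(3, 0, R4, (0, 1))
(3, 1, R3, (0, 1))
(3, 2, R3, (0, 1))
(3, 3, R3, (0, 1))
(4, 0, R7, (1,))
(6, 0, R2, (0, 1))

bar 0: v0=D3 v1=D4 downbeat P8
bar 1: v0=E3 v1=G3 downbeat m3
bar 2: v0=F3 v1=C4 downbeat P5
bar 3: v0=A3 v1=G3 downbeat M2
bar 4: v0=F3 v1=F4 downbeat P8
bar 5: v0=C3 v1=A3 downbeat M6
bar 6: v0=D3 v1=D4 downbeat P8
  -> R2 @ bar 2 tick 0 v(0, 1): E3/G3 m3 -> F3/C4 P5 similar
  -> R3 @ bar 3 tick 0 v(0, 1): A3 above G3
  -> R4 @ bar 3 tick 0 v(0, 1): A3/G3 M2 untreated
  -> R3 @ bar 3 tick 1 v(0, 1): A3 above G3
  -> R3 @ bar 3 tick 2 v(0, 1): A3 above G3
  -> R3 @ bar 3 tick 3 v(0, 1): A3 above G3
  -> R7 @ bar 4 tick 0 v(1,): G3->F4 leap 10st
  -> R2 @ bar 6 tick 0 v(0, 1): C3/A3 M6 -> D3/D4 P8 similar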